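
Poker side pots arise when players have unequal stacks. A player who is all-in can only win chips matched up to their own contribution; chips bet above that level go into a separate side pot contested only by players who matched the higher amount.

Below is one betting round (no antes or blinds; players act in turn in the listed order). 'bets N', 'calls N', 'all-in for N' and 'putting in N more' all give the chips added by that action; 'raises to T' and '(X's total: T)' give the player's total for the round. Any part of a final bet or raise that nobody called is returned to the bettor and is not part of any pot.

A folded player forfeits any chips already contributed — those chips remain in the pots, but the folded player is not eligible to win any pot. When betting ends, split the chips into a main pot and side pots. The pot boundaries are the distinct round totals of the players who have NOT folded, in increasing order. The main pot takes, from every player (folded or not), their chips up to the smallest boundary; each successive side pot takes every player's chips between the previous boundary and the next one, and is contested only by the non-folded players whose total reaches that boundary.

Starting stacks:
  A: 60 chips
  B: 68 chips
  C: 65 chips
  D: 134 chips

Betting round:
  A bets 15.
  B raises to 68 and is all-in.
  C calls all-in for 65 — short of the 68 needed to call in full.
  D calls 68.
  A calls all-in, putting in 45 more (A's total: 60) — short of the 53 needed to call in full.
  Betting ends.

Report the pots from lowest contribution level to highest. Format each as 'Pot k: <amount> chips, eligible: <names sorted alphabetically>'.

Contributions: A=60, B=68, C=65, D=68
Pot levels (distinct totals of non-folded players): 60, 65, 68
Layer 1-60: 60 each from A, B, C, D = 60*4 = 240 chips; eligible A, B, C, D
Layer 61-65: 5 each from B, C, D = 5*3 = 15 chips; eligible B, C, D
Layer 66-68: 3 each from B, D = 3*2 = 6 chips; eligible B, D

Pot 1: 240 chips, eligible: A, B, C, D
Pot 2: 15 chips, eligible: B, C, D
Pot 3: 6 chips, eligible: B, D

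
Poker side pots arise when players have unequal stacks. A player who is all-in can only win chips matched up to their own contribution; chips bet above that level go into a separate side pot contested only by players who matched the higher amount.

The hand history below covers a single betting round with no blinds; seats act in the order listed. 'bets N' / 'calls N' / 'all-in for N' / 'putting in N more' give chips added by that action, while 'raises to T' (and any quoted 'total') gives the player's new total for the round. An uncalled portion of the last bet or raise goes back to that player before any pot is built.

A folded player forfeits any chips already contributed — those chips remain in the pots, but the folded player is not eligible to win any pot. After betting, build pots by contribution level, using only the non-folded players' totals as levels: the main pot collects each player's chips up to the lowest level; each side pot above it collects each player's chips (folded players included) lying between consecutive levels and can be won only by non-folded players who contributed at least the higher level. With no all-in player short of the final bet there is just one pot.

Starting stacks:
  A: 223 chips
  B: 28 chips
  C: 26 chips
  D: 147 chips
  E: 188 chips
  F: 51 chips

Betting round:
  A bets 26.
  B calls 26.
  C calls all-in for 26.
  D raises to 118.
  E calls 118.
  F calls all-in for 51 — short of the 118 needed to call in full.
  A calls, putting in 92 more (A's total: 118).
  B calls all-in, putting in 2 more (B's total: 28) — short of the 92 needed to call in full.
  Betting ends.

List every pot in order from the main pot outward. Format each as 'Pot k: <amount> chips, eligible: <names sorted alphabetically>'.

Pot 1: 156 chips, eligible: A, B, C, D, E, F
Pot 2: 10 chips, eligible: A, B, D, E, F
Pot 3: 92 chips, eligible: A, D, E, F
Pot 4: 201 chips, eligible: A, D, E

Derivation:
Contributions: A=118, B=28, C=26, D=118, E=118, F=51
Pot levels (distinct totals of non-folded players): 26, 28, 51, 118
Layer 1-26: 26 each from A, B, C, D, E, F = 26*6 = 156 chips; eligible A, B, C, D, E, F
Layer 27-28: 2 each from A, B, D, E, F = 2*5 = 10 chips; eligible A, B, D, E, F
Layer 29-51: 23 each from A, D, E, F = 23*4 = 92 chips; eligible A, D, E, F
Layer 52-118: 67 each from A, D, E = 67*3 = 201 chips; eligible A, D, E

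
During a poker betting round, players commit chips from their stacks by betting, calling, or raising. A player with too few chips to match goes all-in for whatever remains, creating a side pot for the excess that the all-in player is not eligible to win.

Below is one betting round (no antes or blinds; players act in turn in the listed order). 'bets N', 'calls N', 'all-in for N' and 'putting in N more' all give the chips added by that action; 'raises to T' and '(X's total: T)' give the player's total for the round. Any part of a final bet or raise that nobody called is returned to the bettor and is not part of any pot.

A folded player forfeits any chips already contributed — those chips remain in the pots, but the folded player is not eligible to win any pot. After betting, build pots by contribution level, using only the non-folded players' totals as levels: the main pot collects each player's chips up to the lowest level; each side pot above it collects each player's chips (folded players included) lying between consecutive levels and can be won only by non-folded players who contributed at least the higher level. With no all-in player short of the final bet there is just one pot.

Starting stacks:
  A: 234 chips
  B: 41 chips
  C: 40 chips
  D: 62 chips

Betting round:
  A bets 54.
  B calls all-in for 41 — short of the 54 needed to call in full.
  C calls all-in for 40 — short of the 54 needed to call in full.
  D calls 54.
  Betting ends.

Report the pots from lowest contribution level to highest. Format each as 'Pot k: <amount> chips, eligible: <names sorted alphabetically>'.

Contributions: A=54, B=41, C=40, D=54
Pot levels (distinct totals of non-folded players): 40, 41, 54
Layer 1-40: 40 each from A, B, C, D = 40*4 = 160 chips; eligible A, B, C, D
Layer 41-41: 1 each from A, B, D = 1*3 = 3 chips; eligible A, B, D
Layer 42-54: 13 each from A, D = 13*2 = 26 chips; eligible A, D

Pot 1: 160 chips, eligible: A, B, C, D
Pot 2: 3 chips, eligible: A, B, D
Pot 3: 26 chips, eligible: A, D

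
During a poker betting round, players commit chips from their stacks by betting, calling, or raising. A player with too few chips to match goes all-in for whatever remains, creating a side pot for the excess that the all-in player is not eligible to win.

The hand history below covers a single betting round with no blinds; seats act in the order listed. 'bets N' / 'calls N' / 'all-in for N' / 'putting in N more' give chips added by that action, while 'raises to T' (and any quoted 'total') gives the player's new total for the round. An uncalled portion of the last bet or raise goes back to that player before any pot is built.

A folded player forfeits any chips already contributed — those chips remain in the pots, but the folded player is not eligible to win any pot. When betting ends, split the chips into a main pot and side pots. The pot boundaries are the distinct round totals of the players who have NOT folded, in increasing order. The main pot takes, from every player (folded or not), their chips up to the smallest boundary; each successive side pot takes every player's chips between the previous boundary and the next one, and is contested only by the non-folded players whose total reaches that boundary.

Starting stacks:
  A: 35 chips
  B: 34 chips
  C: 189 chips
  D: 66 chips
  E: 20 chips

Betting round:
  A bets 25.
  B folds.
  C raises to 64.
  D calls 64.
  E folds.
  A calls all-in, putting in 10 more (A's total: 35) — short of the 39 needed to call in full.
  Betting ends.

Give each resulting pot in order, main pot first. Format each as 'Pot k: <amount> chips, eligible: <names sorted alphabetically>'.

Pot 1: 105 chips, eligible: A, C, D
Pot 2: 58 chips, eligible: C, D

Derivation:
Contributions: A=35, C=64, D=64
Folded: B, E
Pot levels (distinct totals of non-folded players): 35, 64
Layer 1-35: 35 each from A, C, D = 35*3 = 105 chips; eligible A, C, D
Layer 36-64: 29 each from C, D = 29*2 = 58 chips; eligible C, D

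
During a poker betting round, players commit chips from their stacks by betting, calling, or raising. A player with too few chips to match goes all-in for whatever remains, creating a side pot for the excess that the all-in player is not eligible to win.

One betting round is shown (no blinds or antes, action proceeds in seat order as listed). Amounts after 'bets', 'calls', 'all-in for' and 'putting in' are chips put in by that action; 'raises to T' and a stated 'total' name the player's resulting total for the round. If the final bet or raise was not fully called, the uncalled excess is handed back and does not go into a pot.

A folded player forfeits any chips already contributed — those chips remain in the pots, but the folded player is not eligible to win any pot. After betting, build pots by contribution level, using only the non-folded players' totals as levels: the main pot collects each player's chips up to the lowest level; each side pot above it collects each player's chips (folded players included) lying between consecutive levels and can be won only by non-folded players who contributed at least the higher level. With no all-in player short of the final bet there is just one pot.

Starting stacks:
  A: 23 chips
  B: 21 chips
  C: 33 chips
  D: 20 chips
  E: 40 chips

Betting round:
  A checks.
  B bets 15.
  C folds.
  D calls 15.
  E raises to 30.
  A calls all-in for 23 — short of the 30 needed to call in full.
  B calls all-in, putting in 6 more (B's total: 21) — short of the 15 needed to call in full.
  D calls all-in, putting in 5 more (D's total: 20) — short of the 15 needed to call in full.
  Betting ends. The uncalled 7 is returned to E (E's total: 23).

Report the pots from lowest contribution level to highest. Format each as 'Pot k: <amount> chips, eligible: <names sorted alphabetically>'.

Contributions (after 7 returned to E): A=23, B=21, D=20, E=23
Folded: C
Pot levels (distinct totals of non-folded players): 20, 21, 23
Layer 1-20: 20 each from A, B, D, E = 20*4 = 80 chips; eligible A, B, D, E
Layer 21-21: 1 each from A, B, E = 1*3 = 3 chips; eligible A, B, E
Layer 22-23: 2 each from A, E = 2*2 = 4 chips; eligible A, E

Pot 1: 80 chips, eligible: A, B, D, E
Pot 2: 3 chips, eligible: A, B, E
Pot 3: 4 chips, eligible: A, E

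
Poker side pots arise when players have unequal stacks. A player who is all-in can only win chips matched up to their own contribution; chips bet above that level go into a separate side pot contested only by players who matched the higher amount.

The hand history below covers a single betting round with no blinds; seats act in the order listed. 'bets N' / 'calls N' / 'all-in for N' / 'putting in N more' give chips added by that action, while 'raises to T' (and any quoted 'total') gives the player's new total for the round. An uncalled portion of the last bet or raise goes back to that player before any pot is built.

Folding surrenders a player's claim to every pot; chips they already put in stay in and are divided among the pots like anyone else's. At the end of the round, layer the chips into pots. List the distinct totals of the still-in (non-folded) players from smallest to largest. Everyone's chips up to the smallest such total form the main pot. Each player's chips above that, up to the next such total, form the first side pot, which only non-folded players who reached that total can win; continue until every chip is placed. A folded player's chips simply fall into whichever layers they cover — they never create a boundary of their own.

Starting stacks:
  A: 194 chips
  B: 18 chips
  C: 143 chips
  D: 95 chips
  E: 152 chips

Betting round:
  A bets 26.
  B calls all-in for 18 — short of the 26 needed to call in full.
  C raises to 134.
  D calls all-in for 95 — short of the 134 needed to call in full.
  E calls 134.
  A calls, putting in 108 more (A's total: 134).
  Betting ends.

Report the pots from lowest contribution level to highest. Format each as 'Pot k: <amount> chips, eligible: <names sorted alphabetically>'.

Pot 1: 90 chips, eligible: A, B, C, D, E
Pot 2: 308 chips, eligible: A, C, D, E
Pot 3: 117 chips, eligible: A, C, E

Derivation:
Contributions: A=134, B=18, C=134, D=95, E=134
Pot levels (distinct totals of non-folded players): 18, 95, 134
Layer 1-18: 18 each from A, B, C, D, E = 18*5 = 90 chips; eligible A, B, C, D, E
Layer 19-95: 77 each from A, C, D, E = 77*4 = 308 chips; eligible A, C, D, E
Layer 96-134: 39 each from A, C, E = 39*3 = 117 chips; eligible A, C, E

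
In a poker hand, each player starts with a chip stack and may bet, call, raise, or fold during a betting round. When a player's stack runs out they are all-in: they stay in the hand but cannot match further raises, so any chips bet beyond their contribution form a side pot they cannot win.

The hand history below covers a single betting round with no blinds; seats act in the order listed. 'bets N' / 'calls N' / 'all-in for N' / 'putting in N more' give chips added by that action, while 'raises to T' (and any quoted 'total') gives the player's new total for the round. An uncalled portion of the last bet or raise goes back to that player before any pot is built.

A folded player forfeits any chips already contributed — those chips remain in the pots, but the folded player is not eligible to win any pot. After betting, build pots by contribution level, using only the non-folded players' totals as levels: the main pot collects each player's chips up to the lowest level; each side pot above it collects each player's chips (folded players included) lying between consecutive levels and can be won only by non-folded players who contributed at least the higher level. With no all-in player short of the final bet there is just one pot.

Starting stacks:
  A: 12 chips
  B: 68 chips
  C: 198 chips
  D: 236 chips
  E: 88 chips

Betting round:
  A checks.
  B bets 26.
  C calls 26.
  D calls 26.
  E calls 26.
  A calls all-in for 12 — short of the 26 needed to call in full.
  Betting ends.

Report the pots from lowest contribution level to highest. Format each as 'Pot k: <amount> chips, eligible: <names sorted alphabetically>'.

Pot 1: 60 chips, eligible: A, B, C, D, E
Pot 2: 56 chips, eligible: B, C, D, E

Derivation:
Contributions: A=12, B=26, C=26, D=26, E=26
Pot levels (distinct totals of non-folded players): 12, 26
Layer 1-12: 12 each from A, B, C, D, E = 12*5 = 60 chips; eligible A, B, C, D, E
Layer 13-26: 14 each from B, C, D, E = 14*4 = 56 chips; eligible B, C, D, E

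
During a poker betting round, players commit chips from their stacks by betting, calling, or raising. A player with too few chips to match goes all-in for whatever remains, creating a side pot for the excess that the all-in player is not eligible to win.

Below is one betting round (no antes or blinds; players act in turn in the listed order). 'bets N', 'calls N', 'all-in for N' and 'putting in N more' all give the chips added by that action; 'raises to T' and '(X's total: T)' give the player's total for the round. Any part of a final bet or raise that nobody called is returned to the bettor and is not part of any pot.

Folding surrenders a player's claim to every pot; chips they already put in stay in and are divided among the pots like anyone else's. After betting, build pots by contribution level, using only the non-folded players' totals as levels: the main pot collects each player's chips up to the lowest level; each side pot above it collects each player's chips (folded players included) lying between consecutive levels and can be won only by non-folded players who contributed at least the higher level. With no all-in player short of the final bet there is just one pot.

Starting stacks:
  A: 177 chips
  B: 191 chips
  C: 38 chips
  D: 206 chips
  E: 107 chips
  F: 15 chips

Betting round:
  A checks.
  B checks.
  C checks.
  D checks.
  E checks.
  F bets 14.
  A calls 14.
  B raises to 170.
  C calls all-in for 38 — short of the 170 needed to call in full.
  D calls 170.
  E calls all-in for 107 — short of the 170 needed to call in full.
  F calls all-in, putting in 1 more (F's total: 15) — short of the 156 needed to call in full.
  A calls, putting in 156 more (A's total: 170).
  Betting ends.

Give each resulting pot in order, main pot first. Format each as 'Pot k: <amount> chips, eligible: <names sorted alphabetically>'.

Pot 1: 90 chips, eligible: A, B, C, D, E, F
Pot 2: 115 chips, eligible: A, B, C, D, E
Pot 3: 276 chips, eligible: A, B, D, E
Pot 4: 189 chips, eligible: A, B, D

Derivation:
Contributions: A=170, B=170, C=38, D=170, E=107, F=15
Pot levels (distinct totals of non-folded players): 15, 38, 107, 170
Layer 1-15: 15 each from A, B, C, D, E, F = 15*6 = 90 chips; eligible A, B, C, D, E, F
Layer 16-38: 23 each from A, B, C, D, E = 23*5 = 115 chips; eligible A, B, C, D, E
Layer 39-107: 69 each from A, B, D, E = 69*4 = 276 chips; eligible A, B, D, E
Layer 108-170: 63 each from A, B, D = 63*3 = 189 chips; eligible A, B, D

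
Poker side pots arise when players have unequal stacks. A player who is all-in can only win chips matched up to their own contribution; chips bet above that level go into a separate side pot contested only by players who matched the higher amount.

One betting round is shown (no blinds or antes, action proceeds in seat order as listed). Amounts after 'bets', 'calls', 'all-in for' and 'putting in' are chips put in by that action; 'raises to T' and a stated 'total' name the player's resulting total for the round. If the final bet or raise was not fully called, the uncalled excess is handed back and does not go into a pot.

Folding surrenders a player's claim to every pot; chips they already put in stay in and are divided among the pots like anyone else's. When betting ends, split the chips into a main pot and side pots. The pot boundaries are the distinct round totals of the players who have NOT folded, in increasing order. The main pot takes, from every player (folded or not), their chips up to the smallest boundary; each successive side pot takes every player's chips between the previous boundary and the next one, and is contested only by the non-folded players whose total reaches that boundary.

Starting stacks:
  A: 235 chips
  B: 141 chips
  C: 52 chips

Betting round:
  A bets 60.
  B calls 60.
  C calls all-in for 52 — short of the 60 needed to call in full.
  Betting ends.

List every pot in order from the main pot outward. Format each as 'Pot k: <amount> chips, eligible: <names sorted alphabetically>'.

Pot 1: 156 chips, eligible: A, B, C
Pot 2: 16 chips, eligible: A, B

Derivation:
Contributions: A=60, B=60, C=52
Pot levels (distinct totals of non-folded players): 52, 60
Layer 1-52: 52 each from A, B, C = 52*3 = 156 chips; eligible A, B, C
Layer 53-60: 8 each from A, B = 8*2 = 16 chips; eligible A, B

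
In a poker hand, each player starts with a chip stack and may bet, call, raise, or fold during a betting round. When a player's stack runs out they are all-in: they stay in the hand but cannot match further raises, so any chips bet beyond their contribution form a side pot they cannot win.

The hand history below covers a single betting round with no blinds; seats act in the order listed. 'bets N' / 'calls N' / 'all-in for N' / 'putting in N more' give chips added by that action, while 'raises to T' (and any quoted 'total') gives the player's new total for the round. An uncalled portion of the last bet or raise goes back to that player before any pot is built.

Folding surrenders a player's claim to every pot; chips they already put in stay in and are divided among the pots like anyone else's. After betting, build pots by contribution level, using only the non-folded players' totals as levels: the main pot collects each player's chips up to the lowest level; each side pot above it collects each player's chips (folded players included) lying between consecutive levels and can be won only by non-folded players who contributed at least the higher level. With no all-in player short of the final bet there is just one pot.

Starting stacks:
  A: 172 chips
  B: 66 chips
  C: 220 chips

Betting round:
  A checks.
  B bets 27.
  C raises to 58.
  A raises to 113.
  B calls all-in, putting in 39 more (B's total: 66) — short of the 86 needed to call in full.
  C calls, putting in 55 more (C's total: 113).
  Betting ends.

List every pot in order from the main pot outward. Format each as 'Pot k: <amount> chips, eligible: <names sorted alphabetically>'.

Contributions: A=113, B=66, C=113
Pot levels (distinct totals of non-folded players): 66, 113
Layer 1-66: 66 each from A, B, C = 66*3 = 198 chips; eligible A, B, C
Layer 67-113: 47 each from A, C = 47*2 = 94 chips; eligible A, C

Pot 1: 198 chips, eligible: A, B, C
Pot 2: 94 chips, eligible: A, C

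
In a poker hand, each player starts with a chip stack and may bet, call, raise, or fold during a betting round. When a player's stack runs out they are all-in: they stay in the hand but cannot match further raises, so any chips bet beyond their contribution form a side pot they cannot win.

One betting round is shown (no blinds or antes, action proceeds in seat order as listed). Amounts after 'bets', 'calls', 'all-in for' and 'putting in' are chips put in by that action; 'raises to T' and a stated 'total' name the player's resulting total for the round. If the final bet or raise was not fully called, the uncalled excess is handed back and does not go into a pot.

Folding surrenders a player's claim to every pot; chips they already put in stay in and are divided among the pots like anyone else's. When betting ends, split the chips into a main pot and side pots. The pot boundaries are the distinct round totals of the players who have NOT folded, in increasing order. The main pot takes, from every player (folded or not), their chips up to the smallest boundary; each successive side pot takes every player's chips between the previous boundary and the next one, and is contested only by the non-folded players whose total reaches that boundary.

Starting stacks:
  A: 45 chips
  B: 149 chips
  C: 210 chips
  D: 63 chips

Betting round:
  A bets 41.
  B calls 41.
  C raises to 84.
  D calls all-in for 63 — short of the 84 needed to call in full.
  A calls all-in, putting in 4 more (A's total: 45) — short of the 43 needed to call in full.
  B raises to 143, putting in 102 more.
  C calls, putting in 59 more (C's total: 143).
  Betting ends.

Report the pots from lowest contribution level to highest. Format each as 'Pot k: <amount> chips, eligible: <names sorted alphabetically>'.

Contributions: A=45, B=143, C=143, D=63
Pot levels (distinct totals of non-folded players): 45, 63, 143
Layer 1-45: 45 each from A, B, C, D = 45*4 = 180 chips; eligible A, B, C, D
Layer 46-63: 18 each from B, C, D = 18*3 = 54 chips; eligible B, C, D
Layer 64-143: 80 each from B, C = 80*2 = 160 chips; eligible B, C

Pot 1: 180 chips, eligible: A, B, C, D
Pot 2: 54 chips, eligible: B, C, D
Pot 3: 160 chips, eligible: B, C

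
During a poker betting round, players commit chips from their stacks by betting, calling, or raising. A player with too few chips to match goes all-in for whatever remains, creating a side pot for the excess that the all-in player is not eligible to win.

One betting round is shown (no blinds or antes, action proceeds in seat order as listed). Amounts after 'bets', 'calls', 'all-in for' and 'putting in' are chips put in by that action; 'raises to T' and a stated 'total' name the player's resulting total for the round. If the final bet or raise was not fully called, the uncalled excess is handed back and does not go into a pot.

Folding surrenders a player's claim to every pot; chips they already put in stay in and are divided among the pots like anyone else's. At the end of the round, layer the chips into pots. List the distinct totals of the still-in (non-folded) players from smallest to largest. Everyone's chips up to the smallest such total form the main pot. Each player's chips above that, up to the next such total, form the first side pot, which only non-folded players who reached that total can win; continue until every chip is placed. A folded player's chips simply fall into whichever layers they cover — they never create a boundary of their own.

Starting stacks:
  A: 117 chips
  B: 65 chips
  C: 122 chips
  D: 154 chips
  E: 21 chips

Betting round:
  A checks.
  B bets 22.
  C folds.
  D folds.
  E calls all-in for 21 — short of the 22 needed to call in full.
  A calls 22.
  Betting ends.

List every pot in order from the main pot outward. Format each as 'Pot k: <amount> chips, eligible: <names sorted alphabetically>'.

Pot 1: 63 chips, eligible: A, B, E
Pot 2: 2 chips, eligible: A, B

Derivation:
Contributions: A=22, B=22, E=21
Folded: C, D
Pot levels (distinct totals of non-folded players): 21, 22
Layer 1-21: 21 each from A, B, E = 21*3 = 63 chips; eligible A, B, E
Layer 22-22: 1 each from A, B = 1*2 = 2 chips; eligible A, B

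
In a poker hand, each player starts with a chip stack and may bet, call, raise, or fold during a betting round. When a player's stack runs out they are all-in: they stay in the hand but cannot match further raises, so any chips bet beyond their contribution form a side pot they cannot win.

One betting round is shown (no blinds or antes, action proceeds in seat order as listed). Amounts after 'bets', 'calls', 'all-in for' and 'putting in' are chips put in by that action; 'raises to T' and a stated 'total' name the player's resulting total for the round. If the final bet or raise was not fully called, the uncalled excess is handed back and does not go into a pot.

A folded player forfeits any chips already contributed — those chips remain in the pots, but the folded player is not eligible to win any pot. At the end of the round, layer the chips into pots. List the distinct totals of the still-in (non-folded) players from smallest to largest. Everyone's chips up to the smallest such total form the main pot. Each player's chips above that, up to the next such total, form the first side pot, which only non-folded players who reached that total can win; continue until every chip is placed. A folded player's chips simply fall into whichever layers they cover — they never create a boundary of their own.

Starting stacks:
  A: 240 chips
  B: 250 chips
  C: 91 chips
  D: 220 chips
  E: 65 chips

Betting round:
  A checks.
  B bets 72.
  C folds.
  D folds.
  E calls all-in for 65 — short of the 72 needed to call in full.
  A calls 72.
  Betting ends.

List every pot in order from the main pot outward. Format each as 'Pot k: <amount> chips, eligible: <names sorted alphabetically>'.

Pot 1: 195 chips, eligible: A, B, E
Pot 2: 14 chips, eligible: A, B

Derivation:
Contributions: A=72, B=72, E=65
Folded: C, D
Pot levels (distinct totals of non-folded players): 65, 72
Layer 1-65: 65 each from A, B, E = 65*3 = 195 chips; eligible A, B, E
Layer 66-72: 7 each from A, B = 7*2 = 14 chips; eligible A, B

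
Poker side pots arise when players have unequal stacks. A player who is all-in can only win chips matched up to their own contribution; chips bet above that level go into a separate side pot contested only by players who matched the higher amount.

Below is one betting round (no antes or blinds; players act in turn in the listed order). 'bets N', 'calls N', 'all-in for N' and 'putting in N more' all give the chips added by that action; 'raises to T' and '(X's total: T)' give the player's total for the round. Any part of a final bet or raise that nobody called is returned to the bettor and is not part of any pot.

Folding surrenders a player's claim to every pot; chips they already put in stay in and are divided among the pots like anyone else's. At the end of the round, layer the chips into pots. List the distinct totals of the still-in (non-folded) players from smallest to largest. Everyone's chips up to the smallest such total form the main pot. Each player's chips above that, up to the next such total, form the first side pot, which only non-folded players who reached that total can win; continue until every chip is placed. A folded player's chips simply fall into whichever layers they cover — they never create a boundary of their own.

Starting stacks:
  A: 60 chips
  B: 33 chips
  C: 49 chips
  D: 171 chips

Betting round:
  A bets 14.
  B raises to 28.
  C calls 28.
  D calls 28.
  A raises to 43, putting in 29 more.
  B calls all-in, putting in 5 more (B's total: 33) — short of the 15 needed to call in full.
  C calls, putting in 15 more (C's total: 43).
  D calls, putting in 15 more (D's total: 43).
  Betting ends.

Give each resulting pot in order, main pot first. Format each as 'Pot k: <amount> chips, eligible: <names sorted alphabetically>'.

Contributions: A=43, B=33, C=43, D=43
Pot levels (distinct totals of non-folded players): 33, 43
Layer 1-33: 33 each from A, B, C, D = 33*4 = 132 chips; eligible A, B, C, D
Layer 34-43: 10 each from A, C, D = 10*3 = 30 chips; eligible A, C, D

Pot 1: 132 chips, eligible: A, B, C, D
Pot 2: 30 chips, eligible: A, C, D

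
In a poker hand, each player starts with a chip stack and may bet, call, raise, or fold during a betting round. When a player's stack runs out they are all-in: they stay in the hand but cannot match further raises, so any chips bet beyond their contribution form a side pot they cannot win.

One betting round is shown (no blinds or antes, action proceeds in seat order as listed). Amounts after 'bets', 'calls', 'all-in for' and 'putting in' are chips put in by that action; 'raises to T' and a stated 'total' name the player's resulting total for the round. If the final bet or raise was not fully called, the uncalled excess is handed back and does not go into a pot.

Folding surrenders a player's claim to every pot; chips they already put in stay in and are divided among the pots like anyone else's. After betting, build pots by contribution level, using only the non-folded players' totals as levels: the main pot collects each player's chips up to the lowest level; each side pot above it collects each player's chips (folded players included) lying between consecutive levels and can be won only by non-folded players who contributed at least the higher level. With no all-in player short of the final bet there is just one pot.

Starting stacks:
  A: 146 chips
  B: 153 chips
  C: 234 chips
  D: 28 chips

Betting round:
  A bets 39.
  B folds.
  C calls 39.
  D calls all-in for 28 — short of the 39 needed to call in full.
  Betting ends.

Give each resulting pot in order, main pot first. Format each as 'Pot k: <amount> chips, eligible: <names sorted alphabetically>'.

Pot 1: 84 chips, eligible: A, C, D
Pot 2: 22 chips, eligible: A, C

Derivation:
Contributions: A=39, C=39, D=28
Folded: B
Pot levels (distinct totals of non-folded players): 28, 39
Layer 1-28: 28 each from A, C, D = 28*3 = 84 chips; eligible A, C, D
Layer 29-39: 11 each from A, C = 11*2 = 22 chips; eligible A, C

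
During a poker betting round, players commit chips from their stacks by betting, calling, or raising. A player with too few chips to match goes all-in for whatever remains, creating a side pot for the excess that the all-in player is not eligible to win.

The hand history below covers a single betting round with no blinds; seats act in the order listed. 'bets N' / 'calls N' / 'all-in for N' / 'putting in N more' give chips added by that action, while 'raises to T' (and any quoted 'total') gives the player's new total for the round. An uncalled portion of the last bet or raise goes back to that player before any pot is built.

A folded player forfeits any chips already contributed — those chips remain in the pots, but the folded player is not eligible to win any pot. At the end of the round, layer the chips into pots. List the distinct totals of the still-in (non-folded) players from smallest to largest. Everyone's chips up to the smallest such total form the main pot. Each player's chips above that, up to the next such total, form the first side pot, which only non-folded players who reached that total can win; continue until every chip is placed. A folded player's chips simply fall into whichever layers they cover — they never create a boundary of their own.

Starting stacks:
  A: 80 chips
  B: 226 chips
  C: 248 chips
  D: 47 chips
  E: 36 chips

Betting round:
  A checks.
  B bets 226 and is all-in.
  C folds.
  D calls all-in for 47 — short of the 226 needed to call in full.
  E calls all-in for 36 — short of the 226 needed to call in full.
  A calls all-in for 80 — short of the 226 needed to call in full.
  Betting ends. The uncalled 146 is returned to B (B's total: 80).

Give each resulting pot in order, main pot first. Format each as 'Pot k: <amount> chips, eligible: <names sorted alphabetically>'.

Contributions (after 146 returned to B): A=80, B=80, D=47, E=36
Folded: C
Pot levels (distinct totals of non-folded players): 36, 47, 80
Layer 1-36: 36 each from A, B, D, E = 36*4 = 144 chips; eligible A, B, D, E
Layer 37-47: 11 each from A, B, D = 11*3 = 33 chips; eligible A, B, D
Layer 48-80: 33 each from A, B = 33*2 = 66 chips; eligible A, B

Pot 1: 144 chips, eligible: A, B, D, E
Pot 2: 33 chips, eligible: A, B, D
Pot 3: 66 chips, eligible: A, B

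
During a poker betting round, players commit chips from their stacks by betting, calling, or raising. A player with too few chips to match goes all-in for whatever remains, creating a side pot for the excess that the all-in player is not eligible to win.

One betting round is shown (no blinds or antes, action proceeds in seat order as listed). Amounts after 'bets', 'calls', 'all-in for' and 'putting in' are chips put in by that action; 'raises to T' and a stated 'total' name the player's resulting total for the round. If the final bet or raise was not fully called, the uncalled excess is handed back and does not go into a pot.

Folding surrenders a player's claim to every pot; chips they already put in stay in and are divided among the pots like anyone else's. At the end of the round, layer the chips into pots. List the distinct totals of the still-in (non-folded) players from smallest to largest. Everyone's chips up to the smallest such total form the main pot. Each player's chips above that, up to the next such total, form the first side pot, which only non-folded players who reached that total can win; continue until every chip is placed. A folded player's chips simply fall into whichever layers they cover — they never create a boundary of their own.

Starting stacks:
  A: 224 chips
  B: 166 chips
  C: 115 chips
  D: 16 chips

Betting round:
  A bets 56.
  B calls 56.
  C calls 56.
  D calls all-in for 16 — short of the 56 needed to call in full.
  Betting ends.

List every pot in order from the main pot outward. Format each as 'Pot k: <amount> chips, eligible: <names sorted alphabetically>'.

Contributions: A=56, B=56, C=56, D=16
Pot levels (distinct totals of non-folded players): 16, 56
Layer 1-16: 16 each from A, B, C, D = 16*4 = 64 chips; eligible A, B, C, D
Layer 17-56: 40 each from A, B, C = 40*3 = 120 chips; eligible A, B, C

Pot 1: 64 chips, eligible: A, B, C, D
Pot 2: 120 chips, eligible: A, B, C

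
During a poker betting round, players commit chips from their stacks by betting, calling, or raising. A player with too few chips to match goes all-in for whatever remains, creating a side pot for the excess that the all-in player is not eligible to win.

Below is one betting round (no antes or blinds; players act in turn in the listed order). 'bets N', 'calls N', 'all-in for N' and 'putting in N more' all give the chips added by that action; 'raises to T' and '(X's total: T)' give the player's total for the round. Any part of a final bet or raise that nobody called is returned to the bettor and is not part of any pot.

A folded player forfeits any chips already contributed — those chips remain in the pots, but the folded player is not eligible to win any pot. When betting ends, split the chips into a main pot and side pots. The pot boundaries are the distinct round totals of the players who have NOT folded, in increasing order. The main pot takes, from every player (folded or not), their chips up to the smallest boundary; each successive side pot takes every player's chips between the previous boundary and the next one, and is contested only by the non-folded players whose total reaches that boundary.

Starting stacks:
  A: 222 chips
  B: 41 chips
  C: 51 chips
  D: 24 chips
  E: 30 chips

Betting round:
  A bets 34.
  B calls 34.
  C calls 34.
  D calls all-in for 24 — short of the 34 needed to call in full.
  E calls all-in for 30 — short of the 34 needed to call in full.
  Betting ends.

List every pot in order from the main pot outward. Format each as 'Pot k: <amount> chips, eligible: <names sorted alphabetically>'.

Contributions: A=34, B=34, C=34, D=24, E=30
Pot levels (distinct totals of non-folded players): 24, 30, 34
Layer 1-24: 24 each from A, B, C, D, E = 24*5 = 120 chips; eligible A, B, C, D, E
Layer 25-30: 6 each from A, B, C, E = 6*4 = 24 chips; eligible A, B, C, E
Layer 31-34: 4 each from A, B, C = 4*3 = 12 chips; eligible A, B, C

Pot 1: 120 chips, eligible: A, B, C, D, E
Pot 2: 24 chips, eligible: A, B, C, E
Pot 3: 12 chips, eligible: A, B, C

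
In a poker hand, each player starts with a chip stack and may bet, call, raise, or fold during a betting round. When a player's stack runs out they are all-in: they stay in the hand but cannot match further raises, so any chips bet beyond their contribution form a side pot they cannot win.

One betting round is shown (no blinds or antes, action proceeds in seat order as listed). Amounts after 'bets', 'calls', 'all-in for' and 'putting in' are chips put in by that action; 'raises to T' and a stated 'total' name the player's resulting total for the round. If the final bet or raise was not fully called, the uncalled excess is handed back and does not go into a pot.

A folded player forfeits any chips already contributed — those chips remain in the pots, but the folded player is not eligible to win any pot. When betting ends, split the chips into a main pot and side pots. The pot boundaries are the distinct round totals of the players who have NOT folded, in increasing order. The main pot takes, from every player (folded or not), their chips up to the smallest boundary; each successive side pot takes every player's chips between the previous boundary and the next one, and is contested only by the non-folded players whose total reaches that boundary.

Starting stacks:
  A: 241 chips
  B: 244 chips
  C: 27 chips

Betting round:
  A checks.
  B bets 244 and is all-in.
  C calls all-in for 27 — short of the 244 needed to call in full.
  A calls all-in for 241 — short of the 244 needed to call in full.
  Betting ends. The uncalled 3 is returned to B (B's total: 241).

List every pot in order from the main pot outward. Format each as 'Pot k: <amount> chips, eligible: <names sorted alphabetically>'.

Contributions (after 3 returned to B): A=241, B=241, C=27
Pot levels (distinct totals of non-folded players): 27, 241
Layer 1-27: 27 each from A, B, C = 27*3 = 81 chips; eligible A, B, C
Layer 28-241: 214 each from A, B = 214*2 = 428 chips; eligible A, B

Pot 1: 81 chips, eligible: A, B, C
Pot 2: 428 chips, eligible: A, B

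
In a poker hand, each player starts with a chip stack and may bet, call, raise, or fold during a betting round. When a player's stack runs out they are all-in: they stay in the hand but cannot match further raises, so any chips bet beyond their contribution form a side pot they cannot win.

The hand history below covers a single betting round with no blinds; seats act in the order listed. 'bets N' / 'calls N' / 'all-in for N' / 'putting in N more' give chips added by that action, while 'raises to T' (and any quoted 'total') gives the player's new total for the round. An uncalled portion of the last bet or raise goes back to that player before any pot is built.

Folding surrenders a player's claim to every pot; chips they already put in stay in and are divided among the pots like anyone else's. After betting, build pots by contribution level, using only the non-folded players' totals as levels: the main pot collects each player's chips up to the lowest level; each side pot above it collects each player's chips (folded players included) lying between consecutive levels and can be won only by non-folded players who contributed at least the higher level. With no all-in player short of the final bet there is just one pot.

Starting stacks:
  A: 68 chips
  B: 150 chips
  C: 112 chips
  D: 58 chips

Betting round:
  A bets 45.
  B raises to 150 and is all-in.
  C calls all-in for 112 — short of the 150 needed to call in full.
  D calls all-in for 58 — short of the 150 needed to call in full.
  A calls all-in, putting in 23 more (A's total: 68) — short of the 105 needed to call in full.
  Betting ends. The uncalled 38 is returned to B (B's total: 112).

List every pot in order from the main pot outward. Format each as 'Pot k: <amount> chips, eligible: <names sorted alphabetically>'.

Contributions (after 38 returned to B): A=68, B=112, C=112, D=58
Pot levels (distinct totals of non-folded players): 58, 68, 112
Layer 1-58: 58 each from A, B, C, D = 58*4 = 232 chips; eligible A, B, C, D
Layer 59-68: 10 each from A, B, C = 10*3 = 30 chips; eligible A, B, C
Layer 69-112: 44 each from B, C = 44*2 = 88 chips; eligible B, C

Pot 1: 232 chips, eligible: A, B, C, D
Pot 2: 30 chips, eligible: A, B, C
Pot 3: 88 chips, eligible: B, C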